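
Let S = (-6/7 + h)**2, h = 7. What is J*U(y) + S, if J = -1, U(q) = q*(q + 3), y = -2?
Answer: 1947/49 ≈ 39.735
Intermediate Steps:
U(q) = q*(3 + q)
S = 1849/49 (S = (-6/7 + 7)**2 = (43/7)**2 = 1849/49 ≈ 37.735)
J*U(y) + S = -(-2)*(3 - 2) + 1849/49 = -(-2) + 1849/49 = -1*(-2) + 1849/49 = 2 + 1849/49 = 1947/49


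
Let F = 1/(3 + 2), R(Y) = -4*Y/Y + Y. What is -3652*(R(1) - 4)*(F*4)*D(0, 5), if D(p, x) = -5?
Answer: -102256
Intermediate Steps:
R(Y) = -4 + Y (R(Y) = -4*1 + Y = -4 + Y)
F = 1/5 ≈ 0.20000
-3652*(R(1) - 4)*(F*4)*D(0, 5) = -3652*((-4 + 1) - 4)*((1/5)*4)*(-5) = -3652*(-3 - 4)*(4/5)*(-5) = -(-25564)*(-4) = -3652*28 = -102256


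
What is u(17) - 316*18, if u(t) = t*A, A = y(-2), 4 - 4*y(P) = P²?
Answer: -5688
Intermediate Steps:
y(P) = 1 - P²/4
A = 0 (A = 1 - ¼*(-2)² = 1 - ¼*4 = 1 - 1 = 0)
u(t) = 0 (u(t) = t*0 = 0)
u(17) - 316*18 = 0 - 316*18 = 0 - 5688 = -5688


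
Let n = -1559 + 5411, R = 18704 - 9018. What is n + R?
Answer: 13538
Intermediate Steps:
R = 9686
n = 3852
n + R = 3852 + 9686 = 13538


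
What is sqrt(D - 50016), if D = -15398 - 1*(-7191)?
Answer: I*sqrt(58223) ≈ 241.29*I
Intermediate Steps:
D = -8207 (D = -15398 + 7191 = -8207)
sqrt(D - 50016) = sqrt(-8207 - 50016) = sqrt(-58223) = I*sqrt(58223)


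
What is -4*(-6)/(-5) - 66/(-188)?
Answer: -2091/470 ≈ -4.4489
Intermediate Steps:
-4*(-6)/(-5) - 66/(-188) = 24*(-⅕) - 66*(-1/188) = -24/5 + 33/94 = -2091/470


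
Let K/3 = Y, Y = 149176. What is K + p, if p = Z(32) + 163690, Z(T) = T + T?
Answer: 611282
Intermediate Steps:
Z(T) = 2*T
K = 447528 (K = 3*149176 = 447528)
p = 163754 (p = 2*32 + 163690 = 64 + 163690 = 163754)
K + p = 447528 + 163754 = 611282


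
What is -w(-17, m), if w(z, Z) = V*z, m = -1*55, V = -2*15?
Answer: -510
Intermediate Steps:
V = -30 (V = -1*30 = -30)
m = -55
w(z, Z) = -30*z
-w(-17, m) = -(-30)*(-17) = -1*510 = -510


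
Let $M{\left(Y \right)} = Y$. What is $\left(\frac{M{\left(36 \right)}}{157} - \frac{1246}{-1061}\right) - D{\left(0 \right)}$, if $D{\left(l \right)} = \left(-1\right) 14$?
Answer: $\frac{2565896}{166577} \approx 15.404$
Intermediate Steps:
$D{\left(l \right)} = -14$
$\left(\frac{M{\left(36 \right)}}{157} - \frac{1246}{-1061}\right) - D{\left(0 \right)} = \left(\frac{36}{157} - \frac{1246}{-1061}\right) - -14 = \left(36 \cdot \frac{1}{157} - - \frac{1246}{1061}\right) + 14 = \left(\frac{36}{157} + \frac{1246}{1061}\right) + 14 = \frac{233818}{166577} + 14 = \frac{2565896}{166577}$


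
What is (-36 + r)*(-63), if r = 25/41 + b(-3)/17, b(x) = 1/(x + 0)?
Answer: 1554882/697 ≈ 2230.8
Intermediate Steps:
b(x) = 1/x
r = 1234/2091 (r = 25/41 + 1/(-3*17) = 25*(1/41) - ⅓*1/17 = 25/41 - 1/51 = 1234/2091 ≈ 0.59015)
(-36 + r)*(-63) = (-36 + 1234/2091)*(-63) = -74042/2091*(-63) = 1554882/697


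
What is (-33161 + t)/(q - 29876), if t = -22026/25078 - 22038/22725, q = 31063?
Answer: -3149904310894/112744731975 ≈ -27.938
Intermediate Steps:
t = -175534969/94982925 (t = -22026*1/25078 - 22038*1/22725 = -11013/12539 - 7346/7575 = -175534969/94982925 ≈ -1.8481)
(-33161 + t)/(q - 29876) = (-33161 - 175534969/94982925)/(31063 - 29876) = -3149904310894/94982925/1187 = -3149904310894/94982925*1/1187 = -3149904310894/112744731975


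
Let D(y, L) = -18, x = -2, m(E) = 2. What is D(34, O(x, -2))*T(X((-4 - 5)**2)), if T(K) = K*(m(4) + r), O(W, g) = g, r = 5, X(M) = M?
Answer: -10206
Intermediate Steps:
T(K) = 7*K (T(K) = K*(2 + 5) = K*7 = 7*K)
D(34, O(x, -2))*T(X((-4 - 5)**2)) = -126*(-4 - 5)**2 = -126*(-9)**2 = -126*81 = -18*567 = -10206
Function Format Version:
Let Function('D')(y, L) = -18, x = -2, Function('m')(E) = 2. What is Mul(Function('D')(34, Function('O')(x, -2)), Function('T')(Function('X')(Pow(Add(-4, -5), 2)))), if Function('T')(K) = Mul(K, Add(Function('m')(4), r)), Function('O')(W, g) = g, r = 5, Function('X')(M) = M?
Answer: -10206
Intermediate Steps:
Function('T')(K) = Mul(7, K) (Function('T')(K) = Mul(K, Add(2, 5)) = Mul(K, 7) = Mul(7, K))
Mul(Function('D')(34, Function('O')(x, -2)), Function('T')(Function('X')(Pow(Add(-4, -5), 2)))) = Mul(-18, Mul(7, Pow(Add(-4, -5), 2))) = Mul(-18, Mul(7, Pow(-9, 2))) = Mul(-18, Mul(7, 81)) = Mul(-18, 567) = -10206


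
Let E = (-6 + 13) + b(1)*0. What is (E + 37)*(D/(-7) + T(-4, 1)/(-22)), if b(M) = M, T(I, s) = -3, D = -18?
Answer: 834/7 ≈ 119.14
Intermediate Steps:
E = 7 (E = (-6 + 13) + 1*0 = 7 + 0 = 7)
(E + 37)*(D/(-7) + T(-4, 1)/(-22)) = (7 + 37)*(-18/(-7) - 3/(-22)) = 44*(-18*(-⅐) - 3*(-1/22)) = 44*(18/7 + 3/22) = 44*(417/154) = 834/7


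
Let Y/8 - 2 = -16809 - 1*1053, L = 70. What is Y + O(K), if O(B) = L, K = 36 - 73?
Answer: -142810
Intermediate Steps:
K = -37
O(B) = 70
Y = -142880 (Y = 16 + 8*(-16809 - 1*1053) = 16 + 8*(-16809 - 1053) = 16 + 8*(-17862) = 16 - 142896 = -142880)
Y + O(K) = -142880 + 70 = -142810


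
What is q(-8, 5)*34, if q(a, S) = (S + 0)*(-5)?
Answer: -850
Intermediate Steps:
q(a, S) = -5*S (q(a, S) = S*(-5) = -5*S)
q(-8, 5)*34 = -5*5*34 = -25*34 = -850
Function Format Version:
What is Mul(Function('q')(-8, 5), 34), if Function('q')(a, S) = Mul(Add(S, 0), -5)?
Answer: -850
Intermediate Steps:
Function('q')(a, S) = Mul(-5, S) (Function('q')(a, S) = Mul(S, -5) = Mul(-5, S))
Mul(Function('q')(-8, 5), 34) = Mul(Mul(-5, 5), 34) = Mul(-25, 34) = -850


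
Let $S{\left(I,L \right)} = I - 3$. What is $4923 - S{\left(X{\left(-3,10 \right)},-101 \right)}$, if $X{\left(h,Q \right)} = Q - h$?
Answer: $4913$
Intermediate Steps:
$S{\left(I,L \right)} = -3 + I$ ($S{\left(I,L \right)} = I - 3 = -3 + I$)
$4923 - S{\left(X{\left(-3,10 \right)},-101 \right)} = 4923 - \left(-3 + \left(10 - -3\right)\right) = 4923 - \left(-3 + \left(10 + 3\right)\right) = 4923 - \left(-3 + 13\right) = 4923 - 10 = 4913$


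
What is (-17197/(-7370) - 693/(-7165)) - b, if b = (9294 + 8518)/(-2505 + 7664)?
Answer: -75592479/73928470 ≈ -1.0225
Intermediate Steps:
b = 17812/5159 ≈ 3.4526
(-17197/(-7370) - 693/(-7165)) - b = (-17197/(-7370) - 693/(-7165)) - 1*17812/5159 = (-17197*(-1/7370) - 693*(-1/7165)) - 17812/5159 = (17197/7370 + 693/7165) - 17812/5159 = 25664783/10561210 - 17812/5159 = -75592479/73928470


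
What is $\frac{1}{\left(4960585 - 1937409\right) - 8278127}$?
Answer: $- \frac{1}{5254951} \approx -1.903 \cdot 10^{-7}$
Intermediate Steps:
$\frac{1}{\left(4960585 - 1937409\right) - 8278127} = \frac{1}{3023176 - 8278127} = \frac{1}{-5254951} = - \frac{1}{5254951}$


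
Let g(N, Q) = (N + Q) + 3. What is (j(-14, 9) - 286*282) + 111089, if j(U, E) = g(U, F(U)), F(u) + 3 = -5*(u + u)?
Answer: 30563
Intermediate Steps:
F(u) = -3 - 10*u (F(u) = -3 - 5*(u + u) = -3 - 10*u)
g(N, Q) = 3 + N + Q
j(U, E) = -9*U (j(U, E) = 3 + U + (-3 - 10*U) = -9*U)
(j(-14, 9) - 286*282) + 111089 = (-9*(-14) - 286*282) + 111089 = (126 - 80652) + 111089 = -80526 + 111089 = 30563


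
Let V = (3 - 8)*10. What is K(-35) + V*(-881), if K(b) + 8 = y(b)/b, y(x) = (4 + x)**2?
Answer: 1540509/35 ≈ 44015.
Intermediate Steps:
V = -50 (V = -5*10 = -50)
K(b) = -8 + (4 + b)**2/b
K(-35) + V*(-881) = (-35 + 16/(-35)) - 50*(-881) = (-35 + 16*(-1/35)) + 44050 = (-35 - 16/35) + 44050 = -1241/35 + 44050 = 1540509/35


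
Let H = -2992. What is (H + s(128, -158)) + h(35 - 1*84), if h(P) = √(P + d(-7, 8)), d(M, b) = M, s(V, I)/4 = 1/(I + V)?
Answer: -44882/15 + 2*I*√14 ≈ -2992.1 + 7.4833*I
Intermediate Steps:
s(V, I) = 4/(I + V)
h(P) = √(-7 + P) (h(P) = √(P - 7) = √(-7 + P))
(H + s(128, -158)) + h(35 - 1*84) = (-2992 + 4/(-158 + 128)) + √(-7 + (35 - 1*84)) = (-2992 + 4/(-30)) + √(-7 + (35 - 84)) = (-2992 + 4*(-1/30)) + √(-7 - 49) = (-2992 - 2/15) + √(-56) = -44882/15 + 2*I*√14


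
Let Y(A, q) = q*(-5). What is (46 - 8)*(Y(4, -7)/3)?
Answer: 1330/3 ≈ 443.33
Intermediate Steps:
Y(A, q) = -5*q
(46 - 8)*(Y(4, -7)/3) = (46 - 8)*(-5*(-7)/3) = 38*(35*(⅓)) = 38*(35/3) = 1330/3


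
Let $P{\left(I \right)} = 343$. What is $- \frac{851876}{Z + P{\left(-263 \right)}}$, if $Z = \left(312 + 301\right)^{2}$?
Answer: $- \frac{212969}{94028} \approx -2.265$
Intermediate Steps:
$Z = 375769$ ($Z = 613^{2} = 375769$)
$- \frac{851876}{Z + P{\left(-263 \right)}} = - \frac{851876}{375769 + 343} = - \frac{851876}{376112} = \left(-851876\right) \frac{1}{376112} = - \frac{212969}{94028}$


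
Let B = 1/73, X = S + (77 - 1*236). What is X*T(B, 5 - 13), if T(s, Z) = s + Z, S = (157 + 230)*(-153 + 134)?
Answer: 4379496/73 ≈ 59993.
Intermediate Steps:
S = -7353 (S = 387*(-19) = -7353)
X = -7512 (X = -7353 + (77 - 1*236) = -7353 + (77 - 236) = -7353 - 159 = -7512)
B = 1/73 ≈ 0.013699
T(s, Z) = Z + s
X*T(B, 5 - 13) = -7512*((5 - 13) + 1/73) = -7512*(-8 + 1/73) = -7512*(-583/73) = 4379496/73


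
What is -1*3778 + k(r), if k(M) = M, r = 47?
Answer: -3731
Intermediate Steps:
-1*3778 + k(r) = -1*3778 + 47 = -3778 + 47 = -3731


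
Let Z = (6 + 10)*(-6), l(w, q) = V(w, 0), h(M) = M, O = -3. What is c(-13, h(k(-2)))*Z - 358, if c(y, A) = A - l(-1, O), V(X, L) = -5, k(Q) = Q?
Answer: -646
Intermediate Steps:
l(w, q) = -5
Z = -96 (Z = 16*(-6) = -96)
c(y, A) = 5 + A (c(y, A) = A - 1*(-5) = A + 5 = 5 + A)
c(-13, h(k(-2)))*Z - 358 = (5 - 2)*(-96) - 358 = 3*(-96) - 358 = -288 - 358 = -646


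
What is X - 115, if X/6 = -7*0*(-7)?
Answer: -115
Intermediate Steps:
X = 0 (X = 6*(-7*0*(-7)) = 6*(0*(-7)) = 6*0 = 0)
X - 115 = 0 - 115 = -115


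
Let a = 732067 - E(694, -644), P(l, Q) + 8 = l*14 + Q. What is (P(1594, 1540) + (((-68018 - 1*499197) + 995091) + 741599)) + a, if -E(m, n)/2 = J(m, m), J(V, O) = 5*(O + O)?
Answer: 1939270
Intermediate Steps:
P(l, Q) = -8 + Q + 14*l (P(l, Q) = -8 + (l*14 + Q) = -8 + (14*l + Q) = -8 + (Q + 14*l) = -8 + Q + 14*l)
J(V, O) = 10*O (J(V, O) = 5*(2*O) = 10*O)
E(m, n) = -20*m
a = 745947 (a = 732067 - (-20)*694 = 732067 - 1*(-13880) = 732067 + 13880 = 745947)
(P(1594, 1540) + (((-68018 - 1*499197) + 995091) + 741599)) + a = ((-8 + 1540 + 14*1594) + (((-68018 - 1*499197) + 995091) + 741599)) + 745947 = ((-8 + 1540 + 22316) + (((-68018 - 499197) + 995091) + 741599)) + 745947 = (23848 + ((-567215 + 995091) + 741599)) + 745947 = (23848 + (427876 + 741599)) + 745947 = (23848 + 1169475) + 745947 = 1193323 + 745947 = 1939270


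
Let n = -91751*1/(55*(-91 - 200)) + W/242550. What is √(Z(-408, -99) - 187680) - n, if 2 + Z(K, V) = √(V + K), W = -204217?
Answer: -115064921/23527350 + √(-187682 + 13*I*√3) ≈ -4.8647 + 433.22*I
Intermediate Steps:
Z(K, V) = -2 + √(K + V) (Z(K, V) = -2 + √(V + K) = -2 + √(K + V))
n = 115064921/23527350 (n = -91751*1/(55*(-91 - 200)) - 204217/242550 = -91751/((-291*55)) - 204217*1/242550 = -91751/(-16005) - 204217/242550 = -91751*(-1/16005) - 204217/242550 = 8341/1455 - 204217/242550 = 115064921/23527350 ≈ 4.8907)
√(Z(-408, -99) - 187680) - n = √((-2 + √(-408 - 99)) - 187680) - 1*115064921/23527350 = √((-2 + √(-507)) - 187680) - 115064921/23527350 = √((-2 + 13*I*√3) - 187680) - 115064921/23527350 = √(-187682 + 13*I*√3) - 115064921/23527350 = -115064921/23527350 + √(-187682 + 13*I*√3)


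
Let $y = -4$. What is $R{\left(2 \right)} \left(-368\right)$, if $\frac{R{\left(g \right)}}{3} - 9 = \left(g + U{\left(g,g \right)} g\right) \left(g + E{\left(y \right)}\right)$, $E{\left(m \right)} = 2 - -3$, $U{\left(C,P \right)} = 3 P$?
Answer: $-118128$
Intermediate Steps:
$E{\left(m \right)} = 5$ ($E{\left(m \right)} = 2 + 3 = 5$)
$R{\left(g \right)} = 27 + 3 \left(5 + g\right) \left(g + 3 g^{2}\right)$ ($R{\left(g \right)} = 27 + 3 \left(g + 3 g g\right) \left(g + 5\right) = 27 + 3 \left(g + 3 g^{2}\right) \left(5 + g\right) = 27 + 3 \left(5 + g\right) \left(g + 3 g^{2}\right)$)
$R{\left(2 \right)} \left(-368\right) = \left(27 + 9 \cdot 2^{3} + 15 \cdot 2 + 48 \cdot 2^{2}\right) \left(-368\right) = \left(27 + 9 \cdot 8 + 30 + 48 \cdot 4\right) \left(-368\right) = \left(27 + 72 + 30 + 192\right) \left(-368\right) = 321 \left(-368\right) = -118128$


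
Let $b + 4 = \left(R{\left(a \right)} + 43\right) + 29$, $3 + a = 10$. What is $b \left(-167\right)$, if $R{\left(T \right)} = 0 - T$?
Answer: $-10187$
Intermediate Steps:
$a = 7$ ($a = -3 + 10 = 7$)
$R{\left(T \right)} = - T$
$b = 61$ ($b = -4 + \left(\left(\left(-1\right) 7 + 43\right) + 29\right) = -4 + \left(\left(-7 + 43\right) + 29\right) = -4 + \left(36 + 29\right) = -4 + 65 = 61$)
$b \left(-167\right) = 61 \left(-167\right) = -10187$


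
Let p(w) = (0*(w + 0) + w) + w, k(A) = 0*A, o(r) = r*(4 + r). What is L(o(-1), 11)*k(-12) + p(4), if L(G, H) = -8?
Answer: 8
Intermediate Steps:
k(A) = 0
p(w) = 2*w (p(w) = (0*w + w) + w = (0 + w) + w = w + w = 2*w)
L(o(-1), 11)*k(-12) + p(4) = -8*0 + 2*4 = 0 + 8 = 8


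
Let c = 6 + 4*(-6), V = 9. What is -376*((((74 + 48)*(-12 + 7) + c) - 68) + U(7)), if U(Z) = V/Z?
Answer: 1828488/7 ≈ 2.6121e+5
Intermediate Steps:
c = -18 (c = 6 - 24 = -18)
U(Z) = 9/Z
-376*((((74 + 48)*(-12 + 7) + c) - 68) + U(7)) = -376*((((74 + 48)*(-12 + 7) - 18) - 68) + 9/7) = -376*(((122*(-5) - 18) - 68) + 9*(1/7)) = -376*(((-610 - 18) - 68) + 9/7) = -376*((-628 - 68) + 9/7) = -376*(-696 + 9/7) = -376*(-4863/7) = 1828488/7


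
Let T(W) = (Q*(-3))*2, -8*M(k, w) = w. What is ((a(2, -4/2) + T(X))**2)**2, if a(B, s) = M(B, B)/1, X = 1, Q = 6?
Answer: 442050625/256 ≈ 1.7268e+6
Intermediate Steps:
M(k, w) = -w/8
a(B, s) = -B/8 (a(B, s) = -B/8/1 = -B/8*1 = -B/8)
T(W) = -36 (T(W) = (6*(-3))*2 = -18*2 = -36)
((a(2, -4/2) + T(X))**2)**2 = ((-1/8*2 - 36)**2)**2 = ((-1/4 - 36)**2)**2 = ((-145/4)**2)**2 = (21025/16)**2 = 442050625/256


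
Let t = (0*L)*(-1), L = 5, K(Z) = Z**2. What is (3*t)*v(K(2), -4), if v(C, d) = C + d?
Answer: 0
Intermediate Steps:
t = 0 (t = (0*5)*(-1) = 0*(-1) = 0)
(3*t)*v(K(2), -4) = (3*0)*(2**2 - 4) = 0*(4 - 4) = 0*0 = 0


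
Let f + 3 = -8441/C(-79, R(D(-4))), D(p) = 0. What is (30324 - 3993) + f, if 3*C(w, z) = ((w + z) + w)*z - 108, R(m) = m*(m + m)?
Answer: 956249/36 ≈ 26562.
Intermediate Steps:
R(m) = 2*m² (R(m) = m*(2*m) = 2*m²)
C(w, z) = -36 + z*(z + 2*w)/3 (C(w, z) = (((w + z) + w)*z - 108)/3 = ((z + 2*w)*z - 108)/3 = (z*(z + 2*w) - 108)/3 = (-108 + z*(z + 2*w))/3 = -36 + z*(z + 2*w)/3)
f = 8333/36 (f = -3 - 8441/(-36 + (2*0²)²/3 + (⅔)*(-79)*(2*0²)) = -3 - 8441/(-36 + (2*0)²/3 + (⅔)*(-79)*(2*0)) = -3 - 8441/(-36 + (⅓)*0² + (⅔)*(-79)*0) = -3 - 8441/(-36 + (⅓)*0 + 0) = -3 - 8441/(-36 + 0 + 0) = -3 - 8441/(-36) = -3 - 8441*(-1/36) = -3 + 8441/36 = 8333/36 ≈ 231.47)
(30324 - 3993) + f = (30324 - 3993) + 8333/36 = 26331 + 8333/36 = 956249/36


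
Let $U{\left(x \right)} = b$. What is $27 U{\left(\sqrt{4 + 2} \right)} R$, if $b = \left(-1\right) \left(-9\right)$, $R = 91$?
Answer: $22113$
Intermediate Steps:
$b = 9$
$U{\left(x \right)} = 9$
$27 U{\left(\sqrt{4 + 2} \right)} R = 27 \cdot 9 \cdot 91 = 243 \cdot 91 = 22113$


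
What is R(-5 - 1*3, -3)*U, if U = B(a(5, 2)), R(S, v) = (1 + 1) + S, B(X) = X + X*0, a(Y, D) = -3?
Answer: 18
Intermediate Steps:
B(X) = X (B(X) = X + 0 = X)
R(S, v) = 2 + S
U = -3
R(-5 - 1*3, -3)*U = (2 + (-5 - 1*3))*(-3) = (2 + (-5 - 3))*(-3) = (2 - 8)*(-3) = -6*(-3) = 18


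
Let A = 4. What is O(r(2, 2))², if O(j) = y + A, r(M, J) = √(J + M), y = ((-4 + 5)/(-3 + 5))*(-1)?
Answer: 49/4 ≈ 12.250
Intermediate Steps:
y = -½ (y = (1/2)*(-1) = (1*(½))*(-1) = (½)*(-1) = -½ ≈ -0.50000)
O(j) = 7/2 (O(j) = -½ + 4 = 7/2)
O(r(2, 2))² = (7/2)² = 49/4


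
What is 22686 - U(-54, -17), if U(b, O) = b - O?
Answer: 22723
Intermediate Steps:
22686 - U(-54, -17) = 22686 - (-54 - 1*(-17)) = 22686 - (-54 + 17) = 22686 - 1*(-37) = 22686 + 37 = 22723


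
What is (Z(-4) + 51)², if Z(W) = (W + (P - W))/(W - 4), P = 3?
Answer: 164025/64 ≈ 2562.9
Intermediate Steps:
Z(W) = 3/(-4 + W) (Z(W) = (W + (3 - W))/(W - 4) = 3/(-4 + W))
(Z(-4) + 51)² = (3/(-4 - 4) + 51)² = (3/(-8) + 51)² = (3*(-⅛) + 51)² = (-3/8 + 51)² = (405/8)² = 164025/64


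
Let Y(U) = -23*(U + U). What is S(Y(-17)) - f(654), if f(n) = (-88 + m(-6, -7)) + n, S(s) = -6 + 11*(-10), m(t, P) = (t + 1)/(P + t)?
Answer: -8871/13 ≈ -682.38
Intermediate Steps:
Y(U) = -46*U
m(t, P) = (1 + t)/(P + t)
S(s) = -116 (S(s) = -6 - 110 = -116)
f(n) = -1139/13 + n (f(n) = (-88 + (1 - 6)/(-7 - 6)) + n = (-88 - 5/(-13)) + n = (-88 - 1/13*(-5)) + n = (-88 + 5/13) + n = -1139/13 + n)
S(Y(-17)) - f(654) = -116 - (-1139/13 + 654) = -116 - 1*7363/13 = -116 - 7363/13 = -8871/13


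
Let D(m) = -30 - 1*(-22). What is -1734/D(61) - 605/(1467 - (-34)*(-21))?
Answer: 650431/3012 ≈ 215.95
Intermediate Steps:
D(m) = -8 (D(m) = -30 + 22 = -8)
-1734/D(61) - 605/(1467 - (-34)*(-21)) = -1734/(-8) - 605/(1467 - (-34)*(-21)) = -1734*(-⅛) - 605/(1467 - 1*714) = 867/4 - 605/(1467 - 714) = 867/4 - 605/753 = 650431/3012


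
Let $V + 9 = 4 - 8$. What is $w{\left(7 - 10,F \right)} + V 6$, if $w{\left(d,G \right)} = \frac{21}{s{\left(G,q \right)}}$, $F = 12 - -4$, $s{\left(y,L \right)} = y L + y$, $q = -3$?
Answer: $- \frac{2517}{32} \approx -78.656$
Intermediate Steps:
$V = -13$ ($V = -9 + \left(4 - 8\right) = -9 - 4 = -13$)
$s{\left(y,L \right)} = y + L y$ ($s{\left(y,L \right)} = L y + y = y + L y$)
$F = 16$ ($F = 12 + 4 = 16$)
$w{\left(d,G \right)} = - \frac{21}{2 G}$ ($w{\left(d,G \right)} = \frac{21}{G \left(1 - 3\right)} = \frac{21}{G \left(-2\right)} = \frac{21}{\left(-2\right) G} = 21 \left(- \frac{1}{2 G}\right) = - \frac{21}{2 G}$)
$w{\left(7 - 10,F \right)} + V 6 = - \frac{21}{2 \cdot 16} - 78 = \left(- \frac{21}{2}\right) \frac{1}{16} - 78 = - \frac{21}{32} - 78 = - \frac{2517}{32}$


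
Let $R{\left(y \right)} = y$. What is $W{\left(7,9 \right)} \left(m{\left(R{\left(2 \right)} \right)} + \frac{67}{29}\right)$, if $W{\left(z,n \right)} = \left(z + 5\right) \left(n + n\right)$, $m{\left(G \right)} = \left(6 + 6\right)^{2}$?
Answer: $\frac{916488}{29} \approx 31603.0$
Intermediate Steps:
$m{\left(G \right)} = 144$ ($m{\left(G \right)} = 12^{2} = 144$)
$W{\left(z,n \right)} = 2 n \left(5 + z\right)$ ($W{\left(z,n \right)} = \left(5 + z\right) 2 n = 2 n \left(5 + z\right)$)
$W{\left(7,9 \right)} \left(m{\left(R{\left(2 \right)} \right)} + \frac{67}{29}\right) = 2 \cdot 9 \left(5 + 7\right) \left(144 + \frac{67}{29}\right) = 2 \cdot 9 \cdot 12 \left(144 + 67 \cdot \frac{1}{29}\right) = 216 \left(144 + \frac{67}{29}\right) = 216 \cdot \frac{4243}{29} = \frac{916488}{29}$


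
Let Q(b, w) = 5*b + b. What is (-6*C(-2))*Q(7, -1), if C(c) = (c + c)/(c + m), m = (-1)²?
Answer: -1008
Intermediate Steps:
Q(b, w) = 6*b
m = 1
C(c) = 2*c/(1 + c) (C(c) = (c + c)/(c + 1) = (2*c)/(1 + c) = 2*c/(1 + c))
(-6*C(-2))*Q(7, -1) = (-12*(-2)/(1 - 2))*(6*7) = -12*(-2)/(-1)*42 = -12*(-2)*(-1)*42 = -6*4*42 = -24*42 = -1008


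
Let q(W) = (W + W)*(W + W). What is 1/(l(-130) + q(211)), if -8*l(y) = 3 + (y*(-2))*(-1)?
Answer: 8/1424929 ≈ 5.6143e-6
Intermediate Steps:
q(W) = 4*W² (q(W) = (2*W)*(2*W) = 4*W²)
l(y) = -3/8 - y/4 (l(y) = -(3 + (y*(-2))*(-1))/8 = -(3 - 2*y*(-1))/8 = -(3 + 2*y)/8 = -3/8 - y/4)
1/(l(-130) + q(211)) = 1/((-3/8 - ¼*(-130)) + 4*211²) = 1/((-3/8 + 65/2) + 4*44521) = 1/(257/8 + 178084) = 1/(1424929/8) = 8/1424929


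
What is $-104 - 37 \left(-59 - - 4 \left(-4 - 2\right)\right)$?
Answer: $2967$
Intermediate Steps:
$-104 - 37 \left(-59 - - 4 \left(-4 - 2\right)\right) = -104 - 37 \left(-59 - \left(-4\right) \left(-6\right)\right) = -104 - 37 \left(-59 - 24\right) = -104 - -3071 = -104 + 3071 = 2967$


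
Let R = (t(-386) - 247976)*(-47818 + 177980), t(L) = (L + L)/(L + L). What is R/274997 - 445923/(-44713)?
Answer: -1443075383663119/12295940861 ≈ -1.1736e+5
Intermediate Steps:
t(L) = 1 (t(L) = (2*L)/((2*L)) = (2*L)*(1/(2*L)) = 1)
R = -32276921950 (R = (1 - 247976)*(-47818 + 177980) = -247975*130162 = -32276921950)
R/274997 - 445923/(-44713) = -32276921950/274997 - 445923/(-44713) = -32276921950*1/274997 - 445923*(-1/44713) = -32276921950/274997 + 445923/44713 = -1443075383663119/12295940861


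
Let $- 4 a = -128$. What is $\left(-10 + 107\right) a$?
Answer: $3104$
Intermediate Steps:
$a = 32$ ($a = \left(- \frac{1}{4}\right) \left(-128\right) = 32$)
$\left(-10 + 107\right) a = \left(-10 + 107\right) 32 = 97 \cdot 32 = 3104$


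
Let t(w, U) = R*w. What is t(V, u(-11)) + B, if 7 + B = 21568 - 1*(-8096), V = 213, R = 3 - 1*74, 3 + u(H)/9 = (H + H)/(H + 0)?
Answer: 14534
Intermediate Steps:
u(H) = -9 (u(H) = -27 + 9*((H + H)/(H + 0)) = -27 + 9*((2*H)/H) = -27 + 9*2 = -27 + 18 = -9)
R = -71 (R = 3 - 74 = -71)
t(w, U) = -71*w
B = 29657 (B = -7 + (21568 - 1*(-8096)) = -7 + (21568 + 8096) = -7 + 29664 = 29657)
t(V, u(-11)) + B = -71*213 + 29657 = -15123 + 29657 = 14534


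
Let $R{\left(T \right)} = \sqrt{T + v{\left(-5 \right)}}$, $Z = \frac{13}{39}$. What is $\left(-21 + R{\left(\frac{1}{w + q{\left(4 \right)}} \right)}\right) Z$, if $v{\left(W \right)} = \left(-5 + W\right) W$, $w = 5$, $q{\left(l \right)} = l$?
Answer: $-7 + \frac{\sqrt{451}}{9} \approx -4.6404$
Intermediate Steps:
$Z = \frac{1}{3}$ ($Z = 13 \cdot \frac{1}{39} = \frac{1}{3} \approx 0.33333$)
$v{\left(W \right)} = W \left(-5 + W\right)$
$R{\left(T \right)} = \sqrt{50 + T}$ ($R{\left(T \right)} = \sqrt{T - 5 \left(-5 - 5\right)} = \sqrt{T - -50} = \sqrt{T + 50} = \sqrt{50 + T}$)
$\left(-21 + R{\left(\frac{1}{w + q{\left(4 \right)}} \right)}\right) Z = \left(-21 + \sqrt{50 + \frac{1}{5 + 4}}\right) \frac{1}{3} = \left(-21 + \sqrt{50 + \frac{1}{9}}\right) \frac{1}{3} = \left(-21 + \sqrt{\frac{451}{9}}\right) \frac{1}{3} = \left(-21 + \frac{\sqrt{451}}{3}\right) \frac{1}{3} = -7 + \frac{\sqrt{451}}{9}$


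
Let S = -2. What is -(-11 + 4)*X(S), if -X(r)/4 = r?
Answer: 56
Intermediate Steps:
X(r) = -4*r
-(-11 + 4)*X(S) = -(-11 + 4)*(-4*(-2)) = -(-7)*8 = -1*(-56) = 56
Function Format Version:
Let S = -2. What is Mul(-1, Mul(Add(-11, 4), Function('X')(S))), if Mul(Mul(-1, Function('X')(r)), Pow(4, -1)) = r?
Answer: 56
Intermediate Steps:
Function('X')(r) = Mul(-4, r)
Mul(-1, Mul(Add(-11, 4), Function('X')(S))) = Mul(-1, Mul(Add(-11, 4), Mul(-4, -2))) = Mul(-1, Mul(-7, 8)) = Mul(-1, -56) = 56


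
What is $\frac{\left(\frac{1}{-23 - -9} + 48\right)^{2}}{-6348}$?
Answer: $- \frac{450241}{1244208} \approx -0.36187$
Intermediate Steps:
$\frac{\left(\frac{1}{-23 - -9} + 48\right)^{2}}{-6348} = \left(\frac{1}{-23 + 9} + 48\right)^{2} \left(- \frac{1}{6348}\right) = \left(\frac{1}{-14} + 48\right)^{2} \left(- \frac{1}{6348}\right) = \left(- \frac{1}{14} + 48\right)^{2} \left(- \frac{1}{6348}\right) = \left(\frac{671}{14}\right)^{2} \left(- \frac{1}{6348}\right) = \frac{450241}{196} \left(- \frac{1}{6348}\right) = - \frac{450241}{1244208}$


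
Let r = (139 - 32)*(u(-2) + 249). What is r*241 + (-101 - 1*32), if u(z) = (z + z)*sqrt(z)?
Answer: 6420830 - 103148*I*sqrt(2) ≈ 6.4208e+6 - 1.4587e+5*I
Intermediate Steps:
u(z) = 2*z**(3/2) (u(z) = (2*z)*sqrt(z) = 2*z**(3/2))
r = 26643 - 428*I*sqrt(2) (r = (139 - 32)*(2*(-2)**(3/2) + 249) = 107*(2*(-2*I*sqrt(2)) + 249) = 107*(-4*I*sqrt(2) + 249) = 107*(249 - 4*I*sqrt(2)) = 26643 - 428*I*sqrt(2) ≈ 26643.0 - 605.28*I)
r*241 + (-101 - 1*32) = (26643 - 428*I*sqrt(2))*241 + (-101 - 1*32) = (6420963 - 103148*I*sqrt(2)) + (-101 - 32) = (6420963 - 103148*I*sqrt(2)) - 133 = 6420830 - 103148*I*sqrt(2)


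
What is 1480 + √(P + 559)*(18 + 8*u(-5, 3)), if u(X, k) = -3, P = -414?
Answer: 1480 - 6*√145 ≈ 1407.8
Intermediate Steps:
1480 + √(P + 559)*(18 + 8*u(-5, 3)) = 1480 + √(-414 + 559)*(18 + 8*(-3)) = 1480 + √145*(18 - 24) = 1480 + √145*(-6) = 1480 - 6*√145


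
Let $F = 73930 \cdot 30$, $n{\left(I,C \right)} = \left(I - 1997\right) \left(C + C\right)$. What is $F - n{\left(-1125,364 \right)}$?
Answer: $4490716$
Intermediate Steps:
$n{\left(I,C \right)} = 2 C \left(-1997 + I\right)$ ($n{\left(I,C \right)} = \left(-1997 + I\right) 2 C = 2 C \left(-1997 + I\right)$)
$F = 2217900$
$F - n{\left(-1125,364 \right)} = 2217900 - 2 \cdot 364 \left(-1997 - 1125\right) = 2217900 - 2 \cdot 364 \left(-3122\right) = 2217900 - -2272816 = 2217900 + 2272816 = 4490716$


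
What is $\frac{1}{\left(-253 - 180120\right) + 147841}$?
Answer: $- \frac{1}{32532} \approx -3.0739 \cdot 10^{-5}$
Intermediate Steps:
$\frac{1}{\left(-253 - 180120\right) + 147841} = \frac{1}{-180373 + 147841} = \frac{1}{-32532} = - \frac{1}{32532}$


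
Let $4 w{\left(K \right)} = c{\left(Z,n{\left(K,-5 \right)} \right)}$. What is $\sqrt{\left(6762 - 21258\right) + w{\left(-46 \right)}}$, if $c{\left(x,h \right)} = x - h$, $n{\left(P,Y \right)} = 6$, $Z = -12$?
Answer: $\frac{i \sqrt{58002}}{2} \approx 120.42 i$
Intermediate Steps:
$w{\left(K \right)} = - \frac{9}{2}$ ($w{\left(K \right)} = \frac{-12 - 6}{4} = \frac{1}{4} \left(-18\right) = - \frac{9}{2}$)
$\sqrt{\left(6762 - 21258\right) + w{\left(-46 \right)}} = \sqrt{\left(6762 - 21258\right) - \frac{9}{2}} = \sqrt{-14496 - \frac{9}{2}} = \sqrt{- \frac{29001}{2}} = \frac{i \sqrt{58002}}{2}$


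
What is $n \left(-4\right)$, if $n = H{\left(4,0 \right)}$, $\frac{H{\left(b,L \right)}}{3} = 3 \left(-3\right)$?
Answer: $108$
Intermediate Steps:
$H{\left(b,L \right)} = -27$ ($H{\left(b,L \right)} = 3 \cdot 3 \left(-3\right) = 3 \left(-9\right) = -27$)
$n = -27$
$n \left(-4\right) = \left(-27\right) \left(-4\right) = 108$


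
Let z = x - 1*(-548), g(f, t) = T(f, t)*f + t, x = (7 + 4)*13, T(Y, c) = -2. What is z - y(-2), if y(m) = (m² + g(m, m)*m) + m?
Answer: 693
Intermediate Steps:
x = 143 (x = 11*13 = 143)
g(f, t) = t - 2*f (g(f, t) = -2*f + t = t - 2*f)
z = 691 (z = 143 - 1*(-548) = 143 + 548 = 691)
y(m) = m (y(m) = (m² + (m - 2*m)*m) + m = (m² + (-m)*m) + m = (m² - m²) + m = 0 + m = m)
z - y(-2) = 691 - 1*(-2) = 691 + 2 = 693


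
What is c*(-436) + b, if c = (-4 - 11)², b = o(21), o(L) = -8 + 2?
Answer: -98106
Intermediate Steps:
o(L) = -6
b = -6
c = 225 (c = (-15)² = 225)
c*(-436) + b = 225*(-436) - 6 = -98100 - 6 = -98106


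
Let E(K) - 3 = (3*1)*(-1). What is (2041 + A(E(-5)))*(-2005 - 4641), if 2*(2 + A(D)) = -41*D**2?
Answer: -13551194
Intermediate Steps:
E(K) = 0 (E(K) = 3 + (3*1)*(-1) = 3 + 3*(-1) = 3 - 3 = 0)
A(D) = -2 - 41*D**2/2 (A(D) = -2 + (-41*D**2)/2 = -2 - 41*D**2/2)
(2041 + A(E(-5)))*(-2005 - 4641) = (2041 + (-2 - 41/2*0**2))*(-2005 - 4641) = (2041 + (-2 - 41/2*0))*(-6646) = (2041 + (-2 + 0))*(-6646) = (2041 - 2)*(-6646) = 2039*(-6646) = -13551194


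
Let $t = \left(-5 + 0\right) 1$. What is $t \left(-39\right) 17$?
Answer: $3315$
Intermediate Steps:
$t = -5$ ($t = \left(-5\right) 1 = -5$)
$t \left(-39\right) 17 = \left(-5\right) \left(-39\right) 17 = 195 \cdot 17 = 3315$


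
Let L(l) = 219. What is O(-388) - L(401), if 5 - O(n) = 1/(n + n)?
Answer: -166063/776 ≈ -214.00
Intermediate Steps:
O(n) = 5 - 1/(2*n) (O(n) = 5 - 1/(n + n) = 5 - 1/(2*n))
O(-388) - L(401) = (5 - 1/2/(-388)) - 1*219 = (5 - 1/2*(-1/388)) - 219 = (5 + 1/776) - 219 = 3881/776 - 219 = -166063/776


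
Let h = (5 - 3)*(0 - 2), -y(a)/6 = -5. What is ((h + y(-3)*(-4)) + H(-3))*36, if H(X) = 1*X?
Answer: -4572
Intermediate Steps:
H(X) = X
y(a) = 30 (y(a) = -6*(-5) = 30)
h = -4 (h = 2*(-2) = -4)
((h + y(-3)*(-4)) + H(-3))*36 = ((-4 + 30*(-4)) - 3)*36 = ((-4 - 120) - 3)*36 = (-124 - 3)*36 = -127*36 = -4572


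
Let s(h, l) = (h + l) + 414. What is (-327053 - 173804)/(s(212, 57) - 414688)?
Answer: 500857/414005 ≈ 1.2098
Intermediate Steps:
s(h, l) = 414 + h + l
(-327053 - 173804)/(s(212, 57) - 414688) = (-327053 - 173804)/((414 + 212 + 57) - 414688) = -500857/(683 - 414688) = -500857/(-414005) = -500857*(-1/414005) = 500857/414005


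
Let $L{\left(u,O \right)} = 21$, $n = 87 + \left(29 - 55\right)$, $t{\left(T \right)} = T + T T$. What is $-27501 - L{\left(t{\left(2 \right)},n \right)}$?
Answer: $-27522$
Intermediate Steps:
$t{\left(T \right)} = T + T^{2}$
$n = 61$ ($n = 87 + \left(29 - 55\right) = 87 - 26 = 61$)
$-27501 - L{\left(t{\left(2 \right)},n \right)} = -27501 - 21 = -27522$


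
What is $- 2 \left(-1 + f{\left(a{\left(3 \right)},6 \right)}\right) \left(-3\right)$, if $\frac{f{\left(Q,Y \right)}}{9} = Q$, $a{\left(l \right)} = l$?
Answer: $156$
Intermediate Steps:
$f{\left(Q,Y \right)} = 9 Q$
$- 2 \left(-1 + f{\left(a{\left(3 \right)},6 \right)}\right) \left(-3\right) = - 2 \left(-1 + 9 \cdot 3\right) \left(-3\right) = - 2 \left(-1 + 27\right) \left(-3\right) = \left(-2\right) 26 \left(-3\right) = \left(-52\right) \left(-3\right) = 156$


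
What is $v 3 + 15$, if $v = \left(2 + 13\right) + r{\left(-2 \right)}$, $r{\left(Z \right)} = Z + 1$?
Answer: $57$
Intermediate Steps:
$r{\left(Z \right)} = 1 + Z$
$v = 14$ ($v = \left(2 + 13\right) + \left(1 - 2\right) = 15 - 1 = 14$)
$v 3 + 15 = 14 \cdot 3 + 15 = 42 + 15 = 57$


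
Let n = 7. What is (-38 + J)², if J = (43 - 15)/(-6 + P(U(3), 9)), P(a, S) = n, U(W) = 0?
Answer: 100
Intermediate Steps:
P(a, S) = 7
J = 28 (J = (43 - 15)/(-6 + 7) = 28/1 = 28*1 = 28)
(-38 + J)² = (-38 + 28)² = (-10)² = 100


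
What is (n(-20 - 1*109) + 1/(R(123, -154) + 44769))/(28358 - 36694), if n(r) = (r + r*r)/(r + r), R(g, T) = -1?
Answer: 2865151/373186048 ≈ 0.0076775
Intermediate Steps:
n(r) = (r + r**2)/(2*r) (n(r) = (r + r**2)/((2*r)) = (r + r**2)*(1/(2*r)) = (r + r**2)/(2*r))
(n(-20 - 1*109) + 1/(R(123, -154) + 44769))/(28358 - 36694) = ((1/2 + (-20 - 1*109)/2) + 1/(-1 + 44769))/(28358 - 36694) = ((1/2 + (-20 - 109)/2) + 1/44768)/(-8336) = ((1/2 + (1/2)*(-129)) + 1/44768)*(-1/8336) = ((1/2 - 129/2) + 1/44768)*(-1/8336) = (-64 + 1/44768)*(-1/8336) = -2865151/44768*(-1/8336) = 2865151/373186048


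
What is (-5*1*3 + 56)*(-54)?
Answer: -2214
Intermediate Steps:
(-5*1*3 + 56)*(-54) = (-5*3 + 56)*(-54) = (-15 + 56)*(-54) = 41*(-54) = -2214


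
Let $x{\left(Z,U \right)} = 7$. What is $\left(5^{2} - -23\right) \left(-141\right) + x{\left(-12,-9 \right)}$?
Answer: $-6761$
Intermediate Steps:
$\left(5^{2} - -23\right) \left(-141\right) + x{\left(-12,-9 \right)} = \left(5^{2} - -23\right) \left(-141\right) + 7 = \left(25 + 23\right) \left(-141\right) + 7 = 48 \left(-141\right) + 7 = -6768 + 7 = -6761$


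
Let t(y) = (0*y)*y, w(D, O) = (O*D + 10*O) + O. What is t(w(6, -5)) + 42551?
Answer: 42551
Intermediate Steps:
w(D, O) = 11*O + D*O (w(D, O) = (D*O + 10*O) + O = (10*O + D*O) + O = 11*O + D*O)
t(y) = 0 (t(y) = 0*y = 0)
t(w(6, -5)) + 42551 = 0 + 42551 = 42551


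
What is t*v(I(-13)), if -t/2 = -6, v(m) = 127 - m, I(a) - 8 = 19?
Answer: 1200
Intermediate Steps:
I(a) = 27 (I(a) = 8 + 19 = 27)
t = 12 (t = -2*(-6) = 12)
t*v(I(-13)) = 12*(127 - 1*27) = 12*(127 - 27) = 12*100 = 1200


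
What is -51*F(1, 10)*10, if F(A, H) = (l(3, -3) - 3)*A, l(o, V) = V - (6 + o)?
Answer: 7650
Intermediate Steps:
l(o, V) = -6 + V - o (l(o, V) = V + (-6 - o) = -6 + V - o)
F(A, H) = -15*A (F(A, H) = ((-6 - 3 - 1*3) - 3)*A = ((-6 - 3 - 3) - 3)*A = (-12 - 3)*A = -15*A)
-51*F(1, 10)*10 = -(-765)*10 = -51*(-15)*10 = 765*10 = 7650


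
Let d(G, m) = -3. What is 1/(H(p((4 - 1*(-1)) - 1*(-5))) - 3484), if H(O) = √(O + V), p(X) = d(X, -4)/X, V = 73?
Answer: -34840/121381833 - √7270/121381833 ≈ -0.00028773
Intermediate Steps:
p(X) = -3/X
H(O) = √(73 + O) (H(O) = √(O + 73) = √(73 + O))
1/(H(p((4 - 1*(-1)) - 1*(-5))) - 3484) = 1/(√(73 - 3/((4 - 1*(-1)) - 1*(-5))) - 3484) = 1/(√(73 - 3/((4 + 1) + 5)) - 3484) = 1/(√(73 - 3/(5 + 5)) - 3484) = 1/(√(73 - 3/10) - 3484) = 1/(√(727/10) - 3484) = 1/(√7270/10 - 3484) = 1/(-3484 + √7270/10)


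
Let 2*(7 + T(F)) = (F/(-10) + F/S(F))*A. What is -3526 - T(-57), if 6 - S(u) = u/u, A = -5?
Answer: -14133/4 ≈ -3533.3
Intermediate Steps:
S(u) = 5 (S(u) = 6 - u/u = 6 - 1*1 = 6 - 1 = 5)
T(F) = -7 - F/4 (T(F) = -7 + ((F/(-10) + F/5)*(-5))/2 = -7 + ((F*(-1/10) + F*(1/5))*(-5))/2 = -7 + ((-F/10 + F/5)*(-5))/2 = -7 + ((F/10)*(-5))/2 = -7 + (-F/2)/2 = -7 - F/4)
-3526 - T(-57) = -3526 - (-7 - 1/4*(-57)) = -3526 - (-7 + 57/4) = -3526 - 1*29/4 = -3526 - 29/4 = -14133/4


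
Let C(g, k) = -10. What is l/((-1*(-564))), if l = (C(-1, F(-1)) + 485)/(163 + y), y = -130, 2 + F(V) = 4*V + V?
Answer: 475/18612 ≈ 0.025521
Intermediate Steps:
F(V) = -2 + 5*V (F(V) = -2 + (4*V + V) = -2 + 5*V)
l = 475/33 (l = (-10 + 485)/(163 - 130) = 475/33 ≈ 14.394)
l/((-1*(-564))) = 475/(33*((-1*(-564)))) = (475/33)/564 = (475/33)*(1/564) = 475/18612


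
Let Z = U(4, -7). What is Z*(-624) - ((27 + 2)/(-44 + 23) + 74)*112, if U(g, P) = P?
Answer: -11296/3 ≈ -3765.3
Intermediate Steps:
Z = -7
Z*(-624) - ((27 + 2)/(-44 + 23) + 74)*112 = -7*(-624) - ((27 + 2)/(-44 + 23) + 74)*112 = 4368 - (29/(-21) + 74)*112 = 4368 - (29*(-1/21) + 74)*112 = 4368 - (-29/21 + 74)*112 = 4368 - 1525*112/21 = 4368 - 1*24400/3 = 4368 - 24400/3 = -11296/3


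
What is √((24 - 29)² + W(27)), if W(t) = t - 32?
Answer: 2*√5 ≈ 4.4721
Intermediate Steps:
W(t) = -32 + t
√((24 - 29)² + W(27)) = √((24 - 29)² + (-32 + 27)) = √((-5)² - 5) = √(25 - 5) = √20 = 2*√5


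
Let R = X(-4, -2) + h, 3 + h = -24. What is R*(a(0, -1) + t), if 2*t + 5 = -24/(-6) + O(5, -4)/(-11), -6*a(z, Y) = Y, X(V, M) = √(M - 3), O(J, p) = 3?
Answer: 279/22 - 31*I*√5/66 ≈ 12.682 - 1.0503*I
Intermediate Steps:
h = -27 (h = -3 - 24 = -27)
X(V, M) = √(-3 + M)
a(z, Y) = -Y/6
R = -27 + I*√5 (R = √(-3 - 2) - 27 = √(-5) - 27 = I*√5 - 27 = -27 + I*√5 ≈ -27.0 + 2.2361*I)
t = -7/11 (t = -5/2 + (-24/(-6) + 3/(-11))/2 = -5/2 + (-24*(-⅙) + 3*(-1/11))/2 = -5/2 + (4 - 3/11)/2 = -5/2 + (½)*(41/11) = -5/2 + 41/22 = -7/11 ≈ -0.63636)
R*(a(0, -1) + t) = (-27 + I*√5)*(-⅙*(-1) - 7/11) = (-27 + I*√5)*(⅙ - 7/11) = (-27 + I*√5)*(-31/66) = 279/22 - 31*I*√5/66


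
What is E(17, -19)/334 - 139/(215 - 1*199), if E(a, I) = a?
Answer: -23077/2672 ≈ -8.6366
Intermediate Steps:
E(17, -19)/334 - 139/(215 - 1*199) = 17/334 - 139/(215 - 1*199) = 17*(1/334) - 139/(215 - 199) = 17/334 - 139/16 = -23077/2672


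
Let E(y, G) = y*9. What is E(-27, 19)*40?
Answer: -9720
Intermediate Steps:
E(y, G) = 9*y
E(-27, 19)*40 = (9*(-27))*40 = -243*40 = -9720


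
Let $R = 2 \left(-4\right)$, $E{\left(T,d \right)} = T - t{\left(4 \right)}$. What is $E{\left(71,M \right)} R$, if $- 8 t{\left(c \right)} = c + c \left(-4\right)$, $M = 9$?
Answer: $-556$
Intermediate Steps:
$t{\left(c \right)} = \frac{3 c}{8}$ ($t{\left(c \right)} = - \frac{c + c \left(-4\right)}{8} = - \frac{c - 4 c}{8} = - \frac{\left(-3\right) c}{8} = \frac{3 c}{8}$)
$E{\left(T,d \right)} = - \frac{3}{2} + T$ ($E{\left(T,d \right)} = T - \frac{3}{8} \cdot 4 = T - \frac{3}{2} = - \frac{3}{2} + T$)
$R = -8$
$E{\left(71,M \right)} R = \left(- \frac{3}{2} + 71\right) \left(-8\right) = \frac{139}{2} \left(-8\right) = -556$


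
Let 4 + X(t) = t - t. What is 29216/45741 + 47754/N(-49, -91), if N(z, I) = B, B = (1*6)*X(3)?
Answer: -363935755/182964 ≈ -1989.1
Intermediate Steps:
X(t) = -4 (X(t) = -4 + (t - t) = -4 + 0 = -4)
B = -24 (B = (1*6)*(-4) = 6*(-4) = -24)
N(z, I) = -24
29216/45741 + 47754/N(-49, -91) = 29216/45741 + 47754/(-24) = 29216*(1/45741) + 47754*(-1/24) = 29216/45741 - 7959/4 = -363935755/182964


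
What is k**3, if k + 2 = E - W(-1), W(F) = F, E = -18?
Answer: -6859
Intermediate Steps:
k = -19 (k = -2 + (-18 - 1*(-1)) = -2 + (-18 + 1) = -2 - 17 = -19)
k**3 = (-19)**3 = -6859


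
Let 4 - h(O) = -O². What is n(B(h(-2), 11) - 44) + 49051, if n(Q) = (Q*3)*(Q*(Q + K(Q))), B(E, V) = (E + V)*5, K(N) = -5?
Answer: 407989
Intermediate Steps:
h(O) = 4 + O² (h(O) = 4 - (-1)*O² = 4 + O²)
B(E, V) = 5*E + 5*V
n(Q) = 3*Q²*(-5 + Q) (n(Q) = (Q*3)*(Q*(Q - 5)) = (3*Q)*(Q*(-5 + Q)) = 3*Q²*(-5 + Q))
n(B(h(-2), 11) - 44) + 49051 = 3*((5*(4 + (-2)²) + 5*11) - 44)²*(-5 + ((5*(4 + (-2)²) + 5*11) - 44)) + 49051 = 3*((5*(4 + 4) + 55) - 44)²*(-5 + ((5*(4 + 4) + 55) - 44)) + 49051 = 3*((5*8 + 55) - 44)²*(-5 + ((5*8 + 55) - 44)) + 49051 = 3*((40 + 55) - 44)²*(-5 + ((40 + 55) - 44)) + 49051 = 3*(95 - 44)²*(-5 + (95 - 44)) + 49051 = 3*51²*(-5 + 51) + 49051 = 3*2601*46 + 49051 = 358938 + 49051 = 407989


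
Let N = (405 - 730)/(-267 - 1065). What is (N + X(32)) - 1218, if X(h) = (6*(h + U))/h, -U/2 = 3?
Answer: -3231115/2664 ≈ -1212.9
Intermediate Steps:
U = -6 (U = -2*3 = -6)
X(h) = (-36 + 6*h)/h (X(h) = (6*(h - 6))/h = (6*(-6 + h))/h = (-36 + 6*h)/h)
N = 325/1332 (N = -325/(-1332) = -325*(-1/1332) = 325/1332 ≈ 0.24399)
(N + X(32)) - 1218 = (325/1332 + (6 - 36/32)) - 1218 = (325/1332 + (6 - 36*1/32)) - 1218 = (325/1332 + (6 - 9/8)) - 1218 = (325/1332 + 39/8) - 1218 = 13637/2664 - 1218 = -3231115/2664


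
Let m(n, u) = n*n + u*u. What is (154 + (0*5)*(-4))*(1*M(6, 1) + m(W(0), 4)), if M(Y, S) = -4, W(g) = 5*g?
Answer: 1848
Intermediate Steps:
m(n, u) = n² + u²
(154 + (0*5)*(-4))*(1*M(6, 1) + m(W(0), 4)) = (154 + (0*5)*(-4))*(1*(-4) + ((5*0)² + 4²)) = (154 + 0*(-4))*(-4 + (0² + 16)) = (154 + 0)*(-4 + (0 + 16)) = 154*(-4 + 16) = 154*12 = 1848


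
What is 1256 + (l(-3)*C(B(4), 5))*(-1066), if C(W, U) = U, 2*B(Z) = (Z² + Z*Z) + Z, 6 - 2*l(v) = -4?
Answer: -25394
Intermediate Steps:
l(v) = 5 (l(v) = 3 - ½*(-4) = 3 + 2 = 5)
B(Z) = Z² + Z/2 (B(Z) = ((Z² + Z*Z) + Z)/2 = ((Z² + Z²) + Z)/2 = (2*Z² + Z)/2 = (Z + 2*Z²)/2 = Z² + Z/2)
1256 + (l(-3)*C(B(4), 5))*(-1066) = 1256 + (5*5)*(-1066) = 1256 + 25*(-1066) = 1256 - 26650 = -25394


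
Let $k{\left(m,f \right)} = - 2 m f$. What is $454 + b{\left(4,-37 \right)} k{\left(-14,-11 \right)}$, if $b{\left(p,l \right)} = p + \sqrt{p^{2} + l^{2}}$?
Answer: $-778 - 308 \sqrt{1385} \approx -12240.0$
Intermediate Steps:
$k{\left(m,f \right)} = - 2 f m$
$b{\left(p,l \right)} = p + \sqrt{l^{2} + p^{2}}$
$454 + b{\left(4,-37 \right)} k{\left(-14,-11 \right)} = 454 + \left(4 + \sqrt{\left(-37\right)^{2} + 4^{2}}\right) \left(\left(-2\right) \left(-11\right) \left(-14\right)\right) = 454 + \left(4 + \sqrt{1369 + 16}\right) \left(-308\right) = 454 + \left(4 + \sqrt{1385}\right) \left(-308\right) = 454 - \left(1232 + 308 \sqrt{1385}\right) = -778 - 308 \sqrt{1385}$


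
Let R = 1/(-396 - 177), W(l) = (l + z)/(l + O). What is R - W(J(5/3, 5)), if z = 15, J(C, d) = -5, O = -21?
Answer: 2852/7449 ≈ 0.38287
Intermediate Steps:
W(l) = (15 + l)/(-21 + l) (W(l) = (l + 15)/(l - 21) = (15 + l)/(-21 + l))
R = -1/573 (R = 1/(-573) = -1/573 ≈ -0.0017452)
R - W(J(5/3, 5)) = -1/573 - (15 - 5)/(-21 - 5) = -1/573 - 10/(-26) = -1/573 - (-1)*10/26 = -1/573 - 1*(-5/13) = -1/573 + 5/13 = 2852/7449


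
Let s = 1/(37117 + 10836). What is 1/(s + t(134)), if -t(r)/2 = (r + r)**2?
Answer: -47953/6888352543 ≈ -6.9615e-6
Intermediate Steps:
s = 1/47953 ≈ 2.0854e-5
t(r) = -8*r**2 (t(r) = -2*(r + r)**2 = -2*4*r**2 = -8*r**2)
1/(s + t(134)) = 1/(1/47953 - 8*134**2) = 1/(1/47953 - 8*17956) = 1/(1/47953 - 143648) = 1/(-6888352543/47953) = -47953/6888352543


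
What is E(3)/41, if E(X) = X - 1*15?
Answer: -12/41 ≈ -0.29268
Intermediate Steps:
E(X) = -15 + X (E(X) = X - 15 = -15 + X)
E(3)/41 = (-15 + 3)/41 = -12*1/41 = -12/41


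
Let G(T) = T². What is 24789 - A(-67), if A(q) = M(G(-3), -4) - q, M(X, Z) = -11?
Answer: 24733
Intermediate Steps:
A(q) = -11 - q
24789 - A(-67) = 24789 - (-11 - 1*(-67)) = 24789 - (-11 + 67) = 24789 - 1*56 = 24789 - 56 = 24733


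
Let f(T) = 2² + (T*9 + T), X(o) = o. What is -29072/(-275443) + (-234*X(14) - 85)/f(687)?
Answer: -14814755/38640718 ≈ -0.38340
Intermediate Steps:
f(T) = 4 + 10*T (f(T) = 4 + (9*T + T) = 4 + 10*T)
-29072/(-275443) + (-234*X(14) - 85)/f(687) = -29072/(-275443) + (-234*14 - 85)/(4 + 10*687) = -29072*(-1/275443) + (-3276 - 85)/(4 + 6870) = 29072/275443 - 3361/6874 = -14814755/38640718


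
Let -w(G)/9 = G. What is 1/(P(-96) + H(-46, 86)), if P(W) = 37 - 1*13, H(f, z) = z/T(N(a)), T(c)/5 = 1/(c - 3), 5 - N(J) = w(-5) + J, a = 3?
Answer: -5/3836 ≈ -0.0013034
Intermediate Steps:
w(G) = -9*G
N(J) = -40 - J (N(J) = 5 - (-9*(-5) + J) = 5 - (45 + J) = 5 + (-45 - J) = -40 - J)
T(c) = 5/(-3 + c) (T(c) = 5/(c - 3) = 5/(-3 + c))
H(f, z) = -46*z/5 (H(f, z) = z/((5/(-3 + (-40 - 1*3)))) = z/((5/(-3 + (-40 - 3)))) = z/((5/(-3 - 43))) = z/((5/(-46))) = z/((5*(-1/46))) = z/(-5/46) = z*(-46/5) = -46*z/5)
P(W) = 24 (P(W) = 37 - 13 = 24)
1/(P(-96) + H(-46, 86)) = 1/(24 - 46/5*86) = 1/(24 - 3956/5) = 1/(-3836/5) = -5/3836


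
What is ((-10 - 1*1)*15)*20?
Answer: -3300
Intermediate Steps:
((-10 - 1*1)*15)*20 = ((-10 - 1)*15)*20 = -11*15*20 = -165*20 = -3300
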